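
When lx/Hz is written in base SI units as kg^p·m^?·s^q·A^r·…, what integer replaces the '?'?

-2

Hz = s⁻¹.
So Hz⁻¹ = s.
lx = m⁻²·cd.
Combining: Hz⁻¹·lx = s · (m⁻²·cd) = m⁻²·s·cd.
The exponent of m is -2.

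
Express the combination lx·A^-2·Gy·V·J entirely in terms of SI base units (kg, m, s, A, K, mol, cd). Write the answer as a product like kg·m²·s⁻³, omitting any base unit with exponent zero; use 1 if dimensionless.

lx = lm/m² (illuminance = luminous flux per area),
    = m⁻²·cd.
Gy = J/kg (absorbed dose = energy per mass),
    = m²·s⁻².
V = W/A (potential = power per current),
    = kg·m²·s⁻³·A⁻¹.
J = N·m (work = force × distance),
    = kg·m²·s⁻².
Combining: lx·A⁻²·Gy·V·J = (m⁻²·cd) · A⁻² · (m²·s⁻²) · (kg·m²·s⁻³·A⁻¹) · (kg·m²·s⁻²) = kg²·m⁴·s⁻⁷·A⁻³·cd.

kg²·m⁴·s⁻⁷·A⁻³·cd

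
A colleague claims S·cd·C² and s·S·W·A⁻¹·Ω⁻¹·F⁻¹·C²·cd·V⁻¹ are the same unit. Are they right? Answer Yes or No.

Left side:
  S = kg⁻¹·m⁻²·s³·A².
  C = s·A.
  So C² = s²·A².
  Combining: S·cd·C² = (kg⁻¹·m⁻²·s³·A²) · cd · (s²·A²) = kg⁻¹·m⁻²·s⁵·A⁴·cd.
Right side:
  S = kg⁻¹·m⁻²·s³·A².
  W = kg·m²·s⁻³.
  Ω = kg·m²·s⁻³·A⁻².
  So Ω⁻¹ = kg⁻¹·m⁻²·s³·A².
  F = kg⁻¹·m⁻²·s⁴·A².
  So F⁻¹ = kg·m²·s⁻⁴·A⁻².
  C = s·A.
  So C² = s²·A².
  V = kg·m²·s⁻³·A⁻¹.
  So V⁻¹ = kg⁻¹·m⁻²·s³·A.
  Combining: s·S·W·A⁻¹·Ω⁻¹·F⁻¹·C²·cd·V⁻¹ = s · (kg⁻¹·m⁻²·s³·A²) · (kg·m²·s⁻³) · A⁻¹ · (kg⁻¹·m⁻²·s³·A²) · (kg·m²·s⁻⁴·A⁻²) · (s²·A²) · cd · (kg⁻¹·m⁻²·s³·A) = kg⁻¹·m⁻²·s⁵·A⁴·cd.
Both reduce to kg⁻¹·m⁻²·s⁵·A⁴·cd.

Yes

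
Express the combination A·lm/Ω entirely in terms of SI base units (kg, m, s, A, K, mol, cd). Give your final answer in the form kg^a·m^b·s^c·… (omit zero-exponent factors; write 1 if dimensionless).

kg⁻¹·m⁻²·s³·A³·cd

lm = cd·sr = cd (luminous flux; sr is dimensionless).
Ω = V/A (resistance = voltage per current),
    = kg·m²·s⁻³·A⁻².
So Ω⁻¹ = kg⁻¹·m⁻²·s³·A².
Combining: A·lm·Ω⁻¹ = A · cd · (kg⁻¹·m⁻²·s³·A²) = kg⁻¹·m⁻²·s³·A³·cd.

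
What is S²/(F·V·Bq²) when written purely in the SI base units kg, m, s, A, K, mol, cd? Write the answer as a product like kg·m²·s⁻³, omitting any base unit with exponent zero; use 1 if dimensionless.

F = kg⁻¹·m⁻²·s⁴·A².
So F⁻¹ = kg·m²·s⁻⁴·A⁻².
V = kg·m²·s⁻³·A⁻¹.
So V⁻¹ = kg⁻¹·m⁻²·s³·A.
S = kg⁻¹·m⁻²·s³·A².
So S² = kg⁻²·m⁻⁴·s⁶·A⁴.
Bq = s⁻¹.
So Bq⁻² = s².
Combining: F⁻¹·V⁻¹·S²·Bq⁻² = (kg·m²·s⁻⁴·A⁻²) · (kg⁻¹·m⁻²·s³·A) · (kg⁻²·m⁻⁴·s⁶·A⁴) · s² = kg⁻²·m⁻⁴·s⁷·A³.

kg⁻²·m⁻⁴·s⁷·A³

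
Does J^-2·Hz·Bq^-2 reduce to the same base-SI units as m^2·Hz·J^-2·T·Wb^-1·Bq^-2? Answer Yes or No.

Left side:
  J = N·m (work = force × distance),
      = kg·m²·s⁻².
  So J⁻² = kg⁻²·m⁻⁴·s⁴.
  Hz = 1/s = s⁻¹ (frequency is cycles per second).
  Bq = 1/s = s⁻¹ (activity is decays per second).
  So Bq⁻² = s².
  Combining: J⁻²·Hz·Bq⁻² = (kg⁻²·m⁻⁴·s⁴) · s⁻¹ · s² = kg⁻²·m⁻⁴·s⁵.
Right side:
  Hz = s⁻¹.
  J = kg·m²·s⁻².
  So J⁻² = kg⁻²·m⁻⁴·s⁴.
  T = kg·s⁻²·A⁻¹.
  Wb = kg·m²·s⁻²·A⁻¹.
  So Wb⁻¹ = kg⁻¹·m⁻²·s²·A.
  Bq = s⁻¹.
  So Bq⁻² = s².
  Combining: m²·Hz·J⁻²·T·Wb⁻¹·Bq⁻² = m² · s⁻¹ · (kg⁻²·m⁻⁴·s⁴) · (kg·s⁻²·A⁻¹) · (kg⁻¹·m⁻²·s²·A) · s² = kg⁻²·m⁻⁴·s⁵.
Both reduce to kg⁻²·m⁻⁴·s⁵.

Yes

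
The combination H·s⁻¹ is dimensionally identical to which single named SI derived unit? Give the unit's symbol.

H = Wb/A (inductance = flux per current),
    = kg·m²·s⁻²·A⁻².
Combining: H·s⁻¹ = (kg·m²·s⁻²·A⁻²) · s⁻¹ = kg·m²·s⁻³·A⁻².
kg·m²·s⁻³·A⁻² is the base-SI form of the ohm.

Ω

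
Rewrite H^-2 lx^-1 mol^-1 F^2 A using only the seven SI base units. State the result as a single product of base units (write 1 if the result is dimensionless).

kg⁻⁴·m⁻⁶·s¹²·A⁹·mol⁻¹·cd⁻¹

H = kg·m²·s⁻²·A⁻².
So H⁻² = kg⁻²·m⁻⁴·s⁴·A⁴.
lx = m⁻²·cd.
So lx⁻¹ = m²·cd⁻¹.
F = kg⁻¹·m⁻²·s⁴·A².
So F² = kg⁻²·m⁻⁴·s⁸·A⁴.
Combining: H⁻²·lx⁻¹·mol⁻¹·F²·A = (kg⁻²·m⁻⁴·s⁴·A⁴) · (m²·cd⁻¹) · mol⁻¹ · (kg⁻²·m⁻⁴·s⁸·A⁴) · A = kg⁻⁴·m⁻⁶·s¹²·A⁹·mol⁻¹·cd⁻¹.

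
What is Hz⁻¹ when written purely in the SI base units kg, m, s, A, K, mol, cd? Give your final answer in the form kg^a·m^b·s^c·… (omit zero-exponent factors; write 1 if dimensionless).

s

Hz = s⁻¹.
So Hz⁻¹ = s.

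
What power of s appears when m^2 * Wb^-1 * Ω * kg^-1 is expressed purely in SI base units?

Wb = kg·m²·s⁻²·A⁻¹.
So Wb⁻¹ = kg⁻¹·m⁻²·s²·A.
Ω = kg·m²·s⁻³·A⁻².
Combining: m²·Wb⁻¹·Ω·kg⁻¹ = m² · (kg⁻¹·m⁻²·s²·A) · (kg·m²·s⁻³·A⁻²) · kg⁻¹ = kg⁻¹·m²·s⁻¹·A⁻¹.
The exponent of s is -1.

-1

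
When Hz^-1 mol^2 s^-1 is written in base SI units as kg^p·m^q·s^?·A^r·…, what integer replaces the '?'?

0

Hz = 1/s = s⁻¹ (frequency is cycles per second).
So Hz⁻¹ = s.
Combining: Hz⁻¹·mol²·s⁻¹ = s · mol² · s⁻¹ = mol².
The exponent of s is 0.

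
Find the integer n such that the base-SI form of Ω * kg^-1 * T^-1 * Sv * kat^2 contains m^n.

Ω = V/A (resistance = voltage per current),
    = kg·m²·s⁻³·A⁻².
T = Wb/m² (flux density = flux per area),
    = kg·s⁻²·A⁻¹.
So T⁻¹ = kg⁻¹·s²·A.
Sv = J/kg (equivalent dose = energy per mass),
    = m²·s⁻².
kat = mol/s = s⁻¹·mol (catalytic activity).
So kat² = s⁻²·mol².
Combining: Ω·kg⁻¹·T⁻¹·Sv·kat² = (kg·m²·s⁻³·A⁻²) · kg⁻¹ · (kg⁻¹·s²·A) · (m²·s⁻²) · (s⁻²·mol²) = kg⁻¹·m⁴·s⁻⁵·A⁻¹·mol².
The exponent of m is 4.

4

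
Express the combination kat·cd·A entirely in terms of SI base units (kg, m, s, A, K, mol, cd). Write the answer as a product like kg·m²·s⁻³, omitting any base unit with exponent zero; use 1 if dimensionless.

s⁻¹·A·mol·cd

kat = mol/s = s⁻¹·mol (catalytic activity).
Combining: kat·cd·A = (s⁻¹·mol) · cd · A = s⁻¹·A·mol·cd.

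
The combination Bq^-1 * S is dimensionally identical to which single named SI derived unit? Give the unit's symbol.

Bq = 1/s = s⁻¹ (activity is decays per second).
So Bq⁻¹ = s.
S = 1/Ω (conductance is reciprocal resistance),
    = kg⁻¹·m⁻²·s³·A².
Combining: Bq⁻¹·S = s · (kg⁻¹·m⁻²·s³·A²) = kg⁻¹·m⁻²·s⁴·A².
kg⁻¹·m⁻²·s⁴·A² is the base-SI form of the farad.

F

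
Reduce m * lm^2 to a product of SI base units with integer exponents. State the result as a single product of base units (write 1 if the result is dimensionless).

lm = cd·sr = cd (luminous flux; sr is dimensionless).
So lm² = cd².
Combining: m·lm² = m · cd² = m·cd².

m·cd²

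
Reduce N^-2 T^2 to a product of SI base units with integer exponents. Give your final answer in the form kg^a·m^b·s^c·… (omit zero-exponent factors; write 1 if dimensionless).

N = kg·m/s² = kg·m·s⁻² (force = mass × acceleration).
So N⁻² = kg⁻²·m⁻²·s⁴.
T = Wb/m² (flux density = flux per area),
    = kg·s⁻²·A⁻¹.
So T² = kg²·s⁻⁴·A⁻².
Combining: N⁻²·T² = (kg⁻²·m⁻²·s⁴) · (kg²·s⁻⁴·A⁻²) = m⁻²·A⁻².

m⁻²·A⁻²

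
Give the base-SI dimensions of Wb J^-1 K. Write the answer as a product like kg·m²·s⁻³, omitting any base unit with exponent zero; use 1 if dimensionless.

A⁻¹·K

Wb = V·s (flux: a volt is a weber per second),
    = kg·m²·s⁻²·A⁻¹.
J = N·m (work = force × distance),
    = kg·m²·s⁻².
So J⁻¹ = kg⁻¹·m⁻²·s².
Combining: Wb·J⁻¹·K = (kg·m²·s⁻²·A⁻¹) · (kg⁻¹·m⁻²·s²) · K = A⁻¹·K.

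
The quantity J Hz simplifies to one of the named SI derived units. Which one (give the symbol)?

J = kg·m²·s⁻².
Hz = s⁻¹.
Combining: J·Hz = (kg·m²·s⁻²) · s⁻¹ = kg·m²·s⁻³.
kg·m²·s⁻³ is the base-SI form of the watt.

W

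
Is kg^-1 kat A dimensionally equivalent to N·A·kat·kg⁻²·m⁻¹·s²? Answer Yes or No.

Left side:
  kat = s⁻¹·mol.
  Combining: kg⁻¹·kat·A = kg⁻¹ · (s⁻¹·mol) · A = kg⁻¹·s⁻¹·A·mol.
Right side:
  N = kg·m·s⁻².
  kat = s⁻¹·mol.
  Combining: N·A·kat·kg⁻²·m⁻¹·s² = (kg·m·s⁻²) · A · (s⁻¹·mol) · kg⁻² · m⁻¹ · s² = kg⁻¹·s⁻¹·A·mol.
Both reduce to kg⁻¹·s⁻¹·A·mol.

Yes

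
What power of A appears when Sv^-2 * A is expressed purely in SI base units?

1

Sv = J/kg (equivalent dose = energy per mass),
    = m²·s⁻².
So Sv⁻² = m⁻⁴·s⁴.
Combining: Sv⁻²·A = (m⁻⁴·s⁴) · A = m⁻⁴·s⁴·A.
The exponent of A is 1.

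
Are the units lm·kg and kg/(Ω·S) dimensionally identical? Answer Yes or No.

No

Left side:
  lm = cd·sr = cd (luminous flux; sr is dimensionless).
  Combining: lm·kg = cd · kg = kg·cd.
Right side:
  Ω = V/A (resistance = voltage per current),
      = kg·m²·s⁻³·A⁻².
  So Ω⁻¹ = kg⁻¹·m⁻²·s³·A².
  S = 1/Ω (conductance is reciprocal resistance),
      = kg⁻¹·m⁻²·s³·A².
  So S⁻¹ = kg·m²·s⁻³·A⁻².
  Combining: Ω⁻¹·kg·S⁻¹ = (kg⁻¹·m⁻²·s³·A²) · kg · (kg·m²·s⁻³·A⁻²) = kg.
Left is kg·cd; right is kg — different.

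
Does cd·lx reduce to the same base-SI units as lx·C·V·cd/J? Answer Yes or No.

Yes

Left side:
  lx = m⁻²·cd.
  Combining: cd·lx = cd · (m⁻²·cd) = m⁻²·cd².
Right side:
  J = N·m (work = force × distance),
      = kg·m²·s⁻².
  So J⁻¹ = kg⁻¹·m⁻²·s².
  lx = lm/m² (illuminance = luminous flux per area),
      = m⁻²·cd.
  C = A·s = s·A (charge = current × time).
  V = W/A (potential = power per current),
      = kg·m²·s⁻³·A⁻¹.
  Combining: J⁻¹·lx·C·V·cd = (kg⁻¹·m⁻²·s²) · (m⁻²·cd) · (s·A) · (kg·m²·s⁻³·A⁻¹) · cd = m⁻²·cd².
Both reduce to m⁻²·cd².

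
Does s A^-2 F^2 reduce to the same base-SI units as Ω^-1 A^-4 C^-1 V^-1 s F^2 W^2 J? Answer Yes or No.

Left side:
  F = C/V (capacitance = charge per voltage),
      = A·s/(kg·m²·s⁻³·A⁻¹) (substituting C and V),
      = kg⁻¹·m⁻²·s⁴·A².
  So F² = kg⁻²·m⁻⁴·s⁸·A⁴.
  Combining: s·A⁻²·F² = s · A⁻² · (kg⁻²·m⁻⁴·s⁸·A⁴) = kg⁻²·m⁻⁴·s⁹·A².
Right side:
  Ω = kg·m²·s⁻³·A⁻².
  So Ω⁻¹ = kg⁻¹·m⁻²·s³·A².
  C = s·A.
  So C⁻¹ = s⁻¹·A⁻¹.
  V = kg·m²·s⁻³·A⁻¹.
  So V⁻¹ = kg⁻¹·m⁻²·s³·A.
  F = kg⁻¹·m⁻²·s⁴·A².
  So F² = kg⁻²·m⁻⁴·s⁸·A⁴.
  W = kg·m²·s⁻³.
  So W² = kg²·m⁴·s⁻⁶.
  J = kg·m²·s⁻².
  Combining: Ω⁻¹·A⁻⁴·C⁻¹·V⁻¹·s·F²·W²·J = (kg⁻¹·m⁻²·s³·A²) · A⁻⁴ · (s⁻¹·A⁻¹) · (kg⁻¹·m⁻²·s³·A) · s · (kg⁻²·m⁻⁴·s⁸·A⁴) · (kg²·m⁴·s⁻⁶) · (kg·m²·s⁻²) = kg⁻¹·m⁻²·s⁶·A².
Left is kg⁻²·m⁻⁴·s⁹·A²; right is kg⁻¹·m⁻²·s⁶·A² — different.

No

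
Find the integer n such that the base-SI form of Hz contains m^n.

0

Hz = 1/s = s⁻¹ (frequency is cycles per second).
The exponent of m is 0.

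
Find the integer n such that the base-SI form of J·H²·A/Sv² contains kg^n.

J = kg·m²·s⁻².
H = kg·m²·s⁻²·A⁻².
So H² = kg²·m⁴·s⁻⁴·A⁻⁴.
Sv = m²·s⁻².
So Sv⁻² = m⁻⁴·s⁴.
Combining: J·H²·A·Sv⁻² = (kg·m²·s⁻²) · (kg²·m⁴·s⁻⁴·A⁻⁴) · A · (m⁻⁴·s⁴) = kg³·m²·s⁻²·A⁻³.
The exponent of kg is 3.

3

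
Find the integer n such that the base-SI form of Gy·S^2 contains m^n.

-2

Gy = J/kg (absorbed dose = energy per mass),
    = m²·s⁻².
S = 1/Ω (conductance is reciprocal resistance),
    = kg⁻¹·m⁻²·s³·A².
So S² = kg⁻²·m⁻⁴·s⁶·A⁴.
Combining: Gy·S² = (m²·s⁻²) · (kg⁻²·m⁻⁴·s⁶·A⁴) = kg⁻²·m⁻²·s⁴·A⁴.
The exponent of m is -2.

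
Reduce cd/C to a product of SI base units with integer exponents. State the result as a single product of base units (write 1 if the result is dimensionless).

s⁻¹·A⁻¹·cd

C = s·A.
So C⁻¹ = s⁻¹·A⁻¹.
Combining: cd·C⁻¹ = cd · (s⁻¹·A⁻¹) = s⁻¹·A⁻¹·cd.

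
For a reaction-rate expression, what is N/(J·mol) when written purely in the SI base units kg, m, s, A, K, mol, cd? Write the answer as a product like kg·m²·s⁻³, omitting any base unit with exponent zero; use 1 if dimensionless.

m⁻¹·mol⁻¹

J = N·m (work = force × distance),
    = kg·m²·s⁻².
So J⁻¹ = kg⁻¹·m⁻²·s².
N = kg·m/s² = kg·m·s⁻² (force = mass × acceleration).
Combining: J⁻¹·mol⁻¹·N = (kg⁻¹·m⁻²·s²) · mol⁻¹ · (kg·m·s⁻²) = m⁻¹·mol⁻¹.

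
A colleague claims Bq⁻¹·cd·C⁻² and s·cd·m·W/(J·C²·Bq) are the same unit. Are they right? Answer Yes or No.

No

Left side:
  Bq = 1/s = s⁻¹ (activity is decays per second).
  So Bq⁻¹ = s.
  C = A·s = s·A (charge = current × time).
  So C⁻² = s⁻²·A⁻².
  Combining: Bq⁻¹·cd·C⁻² = s · cd · (s⁻²·A⁻²) = s⁻¹·A⁻²·cd.
Right side:
  J = kg·m²·s⁻².
  So J⁻¹ = kg⁻¹·m⁻²·s².
  C = s·A.
  So C⁻² = s⁻²·A⁻².
  Bq = s⁻¹.
  So Bq⁻¹ = s.
  W = kg·m²·s⁻³.
  Combining: J⁻¹·C⁻²·s·cd·m·Bq⁻¹·W = (kg⁻¹·m⁻²·s²) · (s⁻²·A⁻²) · s · cd · m · s · (kg·m²·s⁻³) = m·s⁻¹·A⁻²·cd.
Left is s⁻¹·A⁻²·cd; right is m·s⁻¹·A⁻²·cd — different.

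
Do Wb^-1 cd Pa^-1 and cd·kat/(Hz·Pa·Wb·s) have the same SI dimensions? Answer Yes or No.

Left side:
  Wb = kg·m²·s⁻²·A⁻¹.
  So Wb⁻¹ = kg⁻¹·m⁻²·s²·A.
  Pa = kg·m⁻¹·s⁻².
  So Pa⁻¹ = kg⁻¹·m·s².
  Combining: Wb⁻¹·cd·Pa⁻¹ = (kg⁻¹·m⁻²·s²·A) · cd · (kg⁻¹·m·s²) = kg⁻²·m⁻¹·s⁴·A·cd.
Right side:
  Hz = s⁻¹.
  So Hz⁻¹ = s.
  Pa = kg·m⁻¹·s⁻².
  So Pa⁻¹ = kg⁻¹·m·s².
  Wb = kg·m²·s⁻²·A⁻¹.
  So Wb⁻¹ = kg⁻¹·m⁻²·s²·A.
  kat = s⁻¹·mol.
  Combining: Hz⁻¹·cd·Pa⁻¹·Wb⁻¹·s⁻¹·kat = s · cd · (kg⁻¹·m·s²) · (kg⁻¹·m⁻²·s²·A) · s⁻¹ · (s⁻¹·mol) = kg⁻²·m⁻¹·s³·A·mol·cd.
Left is kg⁻²·m⁻¹·s⁴·A·cd; right is kg⁻²·m⁻¹·s³·A·mol·cd — different.

No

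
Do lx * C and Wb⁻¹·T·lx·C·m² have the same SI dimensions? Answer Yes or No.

Left side:
  lx = m⁻²·cd.
  C = s·A.
  Combining: lx·C = (m⁻²·cd) · (s·A) = m⁻²·s·A·cd.
Right side:
  Wb = V·s (flux: a volt is a weber per second),
      = kg·m²·s⁻²·A⁻¹.
  So Wb⁻¹ = kg⁻¹·m⁻²·s²·A.
  T = Wb/m² (flux density = flux per area),
      = kg·s⁻²·A⁻¹.
  lx = lm/m² (illuminance = luminous flux per area),
      = m⁻²·cd.
  C = A·s = s·A (charge = current × time).
  Combining: Wb⁻¹·T·lx·C·m² = (kg⁻¹·m⁻²·s²·A) · (kg·s⁻²·A⁻¹) · (m⁻²·cd) · (s·A) · m² = m⁻²·s·A·cd.
Both reduce to m⁻²·s·A·cd.

Yes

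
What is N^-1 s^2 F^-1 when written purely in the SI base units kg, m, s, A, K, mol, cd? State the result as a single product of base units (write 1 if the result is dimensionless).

N = kg·m/s² = kg·m·s⁻² (force = mass × acceleration).
So N⁻¹ = kg⁻¹·m⁻¹·s².
F = C/V (capacitance = charge per voltage),
    = A·s/(kg·m²·s⁻³·A⁻¹) (substituting C and V),
    = kg⁻¹·m⁻²·s⁴·A².
So F⁻¹ = kg·m²·s⁻⁴·A⁻².
Combining: N⁻¹·s²·F⁻¹ = (kg⁻¹·m⁻¹·s²) · s² · (kg·m²·s⁻⁴·A⁻²) = m·A⁻².

m·A⁻²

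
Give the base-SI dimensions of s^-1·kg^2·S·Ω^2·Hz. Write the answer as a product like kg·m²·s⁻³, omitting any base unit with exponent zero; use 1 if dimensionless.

S = kg⁻¹·m⁻²·s³·A².
Ω = kg·m²·s⁻³·A⁻².
So Ω² = kg²·m⁴·s⁻⁶·A⁻⁴.
Hz = s⁻¹.
Combining: s⁻¹·kg²·S·Ω²·Hz = s⁻¹ · kg² · (kg⁻¹·m⁻²·s³·A²) · (kg²·m⁴·s⁻⁶·A⁻⁴) · s⁻¹ = kg³·m²·s⁻⁵·A⁻².

kg³·m²·s⁻⁵·A⁻²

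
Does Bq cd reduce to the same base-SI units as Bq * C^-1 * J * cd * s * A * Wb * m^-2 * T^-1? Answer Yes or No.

Left side:
  Bq = 1/s = s⁻¹ (activity is decays per second).
  Combining: Bq·cd = s⁻¹ · cd = s⁻¹·cd.
Right side:
  Bq = 1/s = s⁻¹ (activity is decays per second).
  C = A·s = s·A (charge = current × time).
  So C⁻¹ = s⁻¹·A⁻¹.
  J = N·m (work = force × distance),
      = kg·m²·s⁻².
  Wb = V·s (flux: a volt is a weber per second),
      = kg·m²·s⁻²·A⁻¹.
  T = Wb/m² (flux density = flux per area),
      = kg·s⁻²·A⁻¹.
  So T⁻¹ = kg⁻¹·s²·A.
  Combining: Bq·C⁻¹·J·cd·s·A·Wb·m⁻²·T⁻¹ = s⁻¹ · (s⁻¹·A⁻¹) · (kg·m²·s⁻²) · cd · s · A · (kg·m²·s⁻²·A⁻¹) · m⁻² · (kg⁻¹·s²·A) = kg·m²·s⁻³·cd.
Left is s⁻¹·cd; right is kg·m²·s⁻³·cd — different.

No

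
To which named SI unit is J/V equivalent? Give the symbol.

J = N·m (work = force × distance),
    = kg·m²·s⁻².
V = W/A (potential = power per current),
    = kg·m²·s⁻³·A⁻¹.
So V⁻¹ = kg⁻¹·m⁻²·s³·A.
Combining: J·V⁻¹ = (kg·m²·s⁻²) · (kg⁻¹·m⁻²·s³·A) = s·A.
s·A is the base-SI form of the coulomb.

C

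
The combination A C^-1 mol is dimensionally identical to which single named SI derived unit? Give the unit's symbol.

C = A·s = s·A (charge = current × time).
So C⁻¹ = s⁻¹·A⁻¹.
Combining: A·C⁻¹·mol = A · (s⁻¹·A⁻¹) · mol = s⁻¹·mol.
s⁻¹·mol is the base-SI form of the katal.

kat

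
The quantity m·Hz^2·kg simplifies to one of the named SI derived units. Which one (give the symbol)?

N

Hz = s⁻¹.
So Hz² = s⁻².
Combining: m·Hz²·kg = m · s⁻² · kg = kg·m·s⁻².
kg·m·s⁻² is the base-SI form of the newton.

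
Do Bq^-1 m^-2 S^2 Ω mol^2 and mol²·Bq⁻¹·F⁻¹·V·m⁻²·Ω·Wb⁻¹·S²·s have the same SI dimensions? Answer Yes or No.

Left side:
  Bq = 1/s = s⁻¹ (activity is decays per second).
  So Bq⁻¹ = s.
  S = 1/Ω (conductance is reciprocal resistance),
      = kg⁻¹·m⁻²·s³·A².
  So S² = kg⁻²·m⁻⁴·s⁶·A⁴.
  Ω = V/A (resistance = voltage per current),
      = kg·m²·s⁻³·A⁻².
  Combining: Bq⁻¹·m⁻²·S²·Ω·mol² = s · m⁻² · (kg⁻²·m⁻⁴·s⁶·A⁴) · (kg·m²·s⁻³·A⁻²) · mol² = kg⁻¹·m⁻⁴·s⁴·A²·mol².
Right side:
  Bq = s⁻¹.
  So Bq⁻¹ = s.
  F = kg⁻¹·m⁻²·s⁴·A².
  So F⁻¹ = kg·m²·s⁻⁴·A⁻².
  V = kg·m²·s⁻³·A⁻¹.
  Ω = kg·m²·s⁻³·A⁻².
  Wb = kg·m²·s⁻²·A⁻¹.
  So Wb⁻¹ = kg⁻¹·m⁻²·s²·A.
  S = kg⁻¹·m⁻²·s³·A².
  So S² = kg⁻²·m⁻⁴·s⁶·A⁴.
  Combining: mol²·Bq⁻¹·F⁻¹·V·m⁻²·Ω·Wb⁻¹·S²·s = mol² · s · (kg·m²·s⁻⁴·A⁻²) · (kg·m²·s⁻³·A⁻¹) · m⁻² · (kg·m²·s⁻³·A⁻²) · (kg⁻¹·m⁻²·s²·A) · (kg⁻²·m⁻⁴·s⁶·A⁴) · s = m⁻²·mol².
Left is kg⁻¹·m⁻⁴·s⁴·A²·mol²; right is m⁻²·mol² — different.

No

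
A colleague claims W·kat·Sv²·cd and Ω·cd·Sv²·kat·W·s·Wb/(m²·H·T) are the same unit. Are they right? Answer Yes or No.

Left side:
  W = kg·m²·s⁻³.
  kat = s⁻¹·mol.
  Sv = m²·s⁻².
  So Sv² = m⁴·s⁻⁴.
  Combining: W·kat·Sv²·cd = (kg·m²·s⁻³) · (s⁻¹·mol) · (m⁴·s⁻⁴) · cd = kg·m⁶·s⁻⁸·mol·cd.
Right side:
  Ω = V/A (resistance = voltage per current),
      = kg·m²·s⁻³·A⁻².
  Sv = J/kg (equivalent dose = energy per mass),
      = m²·s⁻².
  So Sv² = m⁴·s⁻⁴.
  H = Wb/A (inductance = flux per current),
      = kg·m²·s⁻²·A⁻².
  So H⁻¹ = kg⁻¹·m⁻²·s²·A².
  kat = mol/s = s⁻¹·mol (catalytic activity).
  W = J/s (power = energy per time),
      = kg·m²·s⁻³.
  T = Wb/m² (flux density = flux per area),
      = kg·s⁻²·A⁻¹.
  So T⁻¹ = kg⁻¹·s²·A.
  Wb = V·s (flux: a volt is a weber per second),
      = kg·m²·s⁻²·A⁻¹.
  Combining: m⁻²·Ω·cd·Sv²·H⁻¹·kat·W·T⁻¹·s·Wb = m⁻² · (kg·m²·s⁻³·A⁻²) · cd · (m⁴·s⁻⁴) · (kg⁻¹·m⁻²·s²·A²) · (s⁻¹·mol) · (kg·m²·s⁻³) · (kg⁻¹·s²·A) · s · (kg·m²·s⁻²·A⁻¹) = kg·m⁶·s⁻⁸·mol·cd.
Both reduce to kg·m⁶·s⁻⁸·mol·cd.

Yes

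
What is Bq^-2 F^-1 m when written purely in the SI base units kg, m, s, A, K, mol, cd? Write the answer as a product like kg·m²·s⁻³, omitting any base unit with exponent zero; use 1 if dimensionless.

Bq = s⁻¹.
So Bq⁻² = s².
F = kg⁻¹·m⁻²·s⁴·A².
So F⁻¹ = kg·m²·s⁻⁴·A⁻².
Combining: Bq⁻²·F⁻¹·m = s² · (kg·m²·s⁻⁴·A⁻²) · m = kg·m³·s⁻²·A⁻².

kg·m³·s⁻²·A⁻²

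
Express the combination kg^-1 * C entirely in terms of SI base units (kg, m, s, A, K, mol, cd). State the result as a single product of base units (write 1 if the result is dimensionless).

kg⁻¹·s·A

C = s·A.
Combining: kg⁻¹·C = kg⁻¹ · (s·A) = kg⁻¹·s·A.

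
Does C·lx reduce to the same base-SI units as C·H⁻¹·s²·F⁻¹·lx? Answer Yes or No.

Left side:
  C = A·s = s·A (charge = current × time).
  lx = lm/m² (illuminance = luminous flux per area),
      = m⁻²·cd.
  Combining: C·lx = (s·A) · (m⁻²·cd) = m⁻²·s·A·cd.
Right side:
  C = A·s = s·A (charge = current × time).
  H = Wb/A (inductance = flux per current),
      = kg·m²·s⁻²·A⁻².
  So H⁻¹ = kg⁻¹·m⁻²·s²·A².
  F = C/V (capacitance = charge per voltage),
      = A·s/(kg·m²·s⁻³·A⁻¹) (substituting C and V),
      = kg⁻¹·m⁻²·s⁴·A².
  So F⁻¹ = kg·m²·s⁻⁴·A⁻².
  lx = lm/m² (illuminance = luminous flux per area),
      = m⁻²·cd.
  Combining: C·H⁻¹·s²·F⁻¹·lx = (s·A) · (kg⁻¹·m⁻²·s²·A²) · s² · (kg·m²·s⁻⁴·A⁻²) · (m⁻²·cd) = m⁻²·s·A·cd.
Both reduce to m⁻²·s·A·cd.

Yes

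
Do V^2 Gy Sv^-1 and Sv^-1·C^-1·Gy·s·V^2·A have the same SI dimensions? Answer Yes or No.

Yes

Left side:
  V = W/A (potential = power per current),
      = kg·m²·s⁻³·A⁻¹.
  So V² = kg²·m⁴·s⁻⁶·A⁻².
  Gy = J/kg (absorbed dose = energy per mass),
      = m²·s⁻².
  Sv = J/kg (equivalent dose = energy per mass),
      = m²·s⁻².
  So Sv⁻¹ = m⁻²·s².
  Combining: V²·Gy·Sv⁻¹ = (kg²·m⁴·s⁻⁶·A⁻²) · (m²·s⁻²) · (m⁻²·s²) = kg²·m⁴·s⁻⁶·A⁻².
Right side:
  Sv = J/kg (equivalent dose = energy per mass),
      = m²·s⁻².
  So Sv⁻¹ = m⁻²·s².
  C = A·s = s·A (charge = current × time).
  So C⁻¹ = s⁻¹·A⁻¹.
  Gy = J/kg (absorbed dose = energy per mass),
      = m²·s⁻².
  V = W/A (potential = power per current),
      = kg·m²·s⁻³·A⁻¹.
  So V² = kg²·m⁴·s⁻⁶·A⁻².
  Combining: Sv⁻¹·C⁻¹·Gy·s·V²·A = (m⁻²·s²) · (s⁻¹·A⁻¹) · (m²·s⁻²) · s · (kg²·m⁴·s⁻⁶·A⁻²) · A = kg²·m⁴·s⁻⁶·A⁻².
Both reduce to kg²·m⁴·s⁻⁶·A⁻².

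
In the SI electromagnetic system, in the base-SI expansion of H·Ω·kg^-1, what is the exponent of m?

H = kg·m²·s⁻²·A⁻².
Ω = kg·m²·s⁻³·A⁻².
Combining: H·Ω·kg⁻¹ = (kg·m²·s⁻²·A⁻²) · (kg·m²·s⁻³·A⁻²) · kg⁻¹ = kg·m⁴·s⁻⁵·A⁻⁴.
The exponent of m is 4.

4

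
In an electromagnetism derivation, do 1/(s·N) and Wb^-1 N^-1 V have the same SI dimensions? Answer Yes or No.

Yes

Left side:
  N = kg·m/s² = kg·m·s⁻² (force = mass × acceleration).
  So N⁻¹ = kg⁻¹·m⁻¹·s².
  Combining: s⁻¹·N⁻¹ = s⁻¹ · (kg⁻¹·m⁻¹·s²) = kg⁻¹·m⁻¹·s.
Right side:
  Wb = kg·m²·s⁻²·A⁻¹.
  So Wb⁻¹ = kg⁻¹·m⁻²·s²·A.
  N = kg·m·s⁻².
  So N⁻¹ = kg⁻¹·m⁻¹·s².
  V = kg·m²·s⁻³·A⁻¹.
  Combining: Wb⁻¹·N⁻¹·V = (kg⁻¹·m⁻²·s²·A) · (kg⁻¹·m⁻¹·s²) · (kg·m²·s⁻³·A⁻¹) = kg⁻¹·m⁻¹·s.
Both reduce to kg⁻¹·m⁻¹·s.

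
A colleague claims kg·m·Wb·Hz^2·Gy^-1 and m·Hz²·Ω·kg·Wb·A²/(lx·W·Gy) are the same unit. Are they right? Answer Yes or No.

Left side:
  Wb = V·s (flux: a volt is a weber per second),
      = kg·m²·s⁻²·A⁻¹.
  Hz = 1/s = s⁻¹ (frequency is cycles per second).
  So Hz² = s⁻².
  Gy = J/kg (absorbed dose = energy per mass),
      = m²·s⁻².
  So Gy⁻¹ = m⁻²·s².
  Combining: kg·m·Wb·Hz²·Gy⁻¹ = kg · m · (kg·m²·s⁻²·A⁻¹) · s⁻² · (m⁻²·s²) = kg²·m·s⁻²·A⁻¹.
Right side:
  lx = lm/m² (illuminance = luminous flux per area),
      = m⁻²·cd.
  So lx⁻¹ = m²·cd⁻¹.
  Hz = 1/s = s⁻¹ (frequency is cycles per second).
  So Hz² = s⁻².
  Ω = V/A (resistance = voltage per current),
      = kg·m²·s⁻³·A⁻².
  W = J/s (power = energy per time),
      = kg·m²·s⁻³.
  So W⁻¹ = kg⁻¹·m⁻²·s³.
  Gy = J/kg (absorbed dose = energy per mass),
      = m²·s⁻².
  So Gy⁻¹ = m⁻²·s².
  Wb = V·s (flux: a volt is a weber per second),
      = kg·m²·s⁻²·A⁻¹.
  Combining: m·lx⁻¹·Hz²·Ω·kg·W⁻¹·Gy⁻¹·Wb·A² = m · (m²·cd⁻¹) · s⁻² · (kg·m²·s⁻³·A⁻²) · kg · (kg⁻¹·m⁻²·s³) · (m⁻²·s²) · (kg·m²·s⁻²·A⁻¹) · A² = kg²·m³·s⁻²·A⁻¹·cd⁻¹.
Left is kg²·m·s⁻²·A⁻¹; right is kg²·m³·s⁻²·A⁻¹·cd⁻¹ — different.

No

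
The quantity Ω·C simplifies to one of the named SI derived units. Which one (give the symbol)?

Ω = V/A (resistance = voltage per current),
    = kg·m²·s⁻³·A⁻².
C = A·s = s·A (charge = current × time).
Combining: Ω·C = (kg·m²·s⁻³·A⁻²) · (s·A) = kg·m²·s⁻²·A⁻¹.
kg·m²·s⁻²·A⁻¹ is the base-SI form of the weber.

Wb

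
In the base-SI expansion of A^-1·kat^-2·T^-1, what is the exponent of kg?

-1

kat = mol/s = s⁻¹·mol (catalytic activity).
So kat⁻² = s²·mol⁻².
T = Wb/m² (flux density = flux per area),
    = kg·s⁻²·A⁻¹.
So T⁻¹ = kg⁻¹·s²·A.
Combining: A⁻¹·kat⁻²·T⁻¹ = A⁻¹ · (s²·mol⁻²) · (kg⁻¹·s²·A) = kg⁻¹·s⁴·mol⁻².
The exponent of kg is -1.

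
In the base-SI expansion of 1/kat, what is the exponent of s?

kat = mol/s = s⁻¹·mol (catalytic activity).
So kat⁻¹ = s·mol⁻¹.
The exponent of s is 1.

1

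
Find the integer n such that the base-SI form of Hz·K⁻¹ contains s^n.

Hz = 1/s = s⁻¹ (frequency is cycles per second).
Combining: Hz·K⁻¹ = s⁻¹ · K⁻¹ = s⁻¹·K⁻¹.
The exponent of s is -1.

-1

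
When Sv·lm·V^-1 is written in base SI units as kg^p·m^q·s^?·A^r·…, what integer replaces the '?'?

Sv = m²·s⁻².
lm = cd.
V = kg·m²·s⁻³·A⁻¹.
So V⁻¹ = kg⁻¹·m⁻²·s³·A.
Combining: Sv·lm·V⁻¹ = (m²·s⁻²) · cd · (kg⁻¹·m⁻²·s³·A) = kg⁻¹·s·A·cd.
The exponent of s is 1.

1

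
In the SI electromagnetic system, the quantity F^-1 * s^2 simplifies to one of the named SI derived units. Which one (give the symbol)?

H

F = C/V (capacitance = charge per voltage),
    = A·s/(kg·m²·s⁻³·A⁻¹) (substituting C and V),
    = kg⁻¹·m⁻²·s⁴·A².
So F⁻¹ = kg·m²·s⁻⁴·A⁻².
Combining: F⁻¹·s² = (kg·m²·s⁻⁴·A⁻²) · s² = kg·m²·s⁻²·A⁻².
kg·m²·s⁻²·A⁻² is the base-SI form of the henry.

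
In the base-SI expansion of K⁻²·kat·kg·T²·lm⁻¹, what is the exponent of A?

kat = mol/s = s⁻¹·mol (catalytic activity).
T = Wb/m² (flux density = flux per area),
    = kg·s⁻²·A⁻¹.
So T² = kg²·s⁻⁴·A⁻².
lm = cd·sr = cd (luminous flux; sr is dimensionless).
So lm⁻¹ = cd⁻¹.
Combining: K⁻²·kat·kg·T²·lm⁻¹ = K⁻² · (s⁻¹·mol) · kg · (kg²·s⁻⁴·A⁻²) · cd⁻¹ = kg³·s⁻⁵·A⁻²·K⁻²·mol·cd⁻¹.
The exponent of A is -2.

-2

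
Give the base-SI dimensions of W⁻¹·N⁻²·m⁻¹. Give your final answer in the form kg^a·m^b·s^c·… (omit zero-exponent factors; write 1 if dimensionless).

W = J/s (power = energy per time),
    = kg·m²·s⁻³.
So W⁻¹ = kg⁻¹·m⁻²·s³.
N = kg·m/s² = kg·m·s⁻² (force = mass × acceleration).
So N⁻² = kg⁻²·m⁻²·s⁴.
Combining: W⁻¹·N⁻²·m⁻¹ = (kg⁻¹·m⁻²·s³) · (kg⁻²·m⁻²·s⁴) · m⁻¹ = kg⁻³·m⁻⁵·s⁷.

kg⁻³·m⁻⁵·s⁷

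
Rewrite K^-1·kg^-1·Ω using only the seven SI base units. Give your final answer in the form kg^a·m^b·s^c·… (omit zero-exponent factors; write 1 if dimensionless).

Ω = kg·m²·s⁻³·A⁻².
Combining: K⁻¹·kg⁻¹·Ω = K⁻¹ · kg⁻¹ · (kg·m²·s⁻³·A⁻²) = m²·s⁻³·A⁻²·K⁻¹.

m²·s⁻³·A⁻²·K⁻¹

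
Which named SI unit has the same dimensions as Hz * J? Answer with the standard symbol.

Hz = 1/s = s⁻¹ (frequency is cycles per second).
J = N·m (work = force × distance),
    = kg·m²·s⁻².
Combining: Hz·J = s⁻¹ · (kg·m²·s⁻²) = kg·m²·s⁻³.
kg·m²·s⁻³ is the base-SI form of the watt.

W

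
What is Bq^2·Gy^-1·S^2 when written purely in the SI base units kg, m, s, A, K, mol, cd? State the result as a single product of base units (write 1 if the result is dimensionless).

Bq = s⁻¹.
So Bq² = s⁻².
Gy = m²·s⁻².
So Gy⁻¹ = m⁻²·s².
S = kg⁻¹·m⁻²·s³·A².
So S² = kg⁻²·m⁻⁴·s⁶·A⁴.
Combining: Bq²·Gy⁻¹·S² = s⁻² · (m⁻²·s²) · (kg⁻²·m⁻⁴·s⁶·A⁴) = kg⁻²·m⁻⁶·s⁶·A⁴.

kg⁻²·m⁻⁶·s⁶·A⁴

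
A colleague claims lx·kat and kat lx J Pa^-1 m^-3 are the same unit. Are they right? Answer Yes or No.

Yes

Left side:
  lx = lm/m² (illuminance = luminous flux per area),
      = m⁻²·cd.
  kat = mol/s = s⁻¹·mol (catalytic activity).
  Combining: lx·kat = (m⁻²·cd) · (s⁻¹·mol) = m⁻²·s⁻¹·mol·cd.
Right side:
  kat = mol/s = s⁻¹·mol (catalytic activity).
  lx = lm/m² (illuminance = luminous flux per area),
      = m⁻²·cd.
  J = N·m (work = force × distance),
      = kg·m²·s⁻².
  Pa = N/m² (pressure = force per area),
      = kg·m⁻¹·s⁻².
  So Pa⁻¹ = kg⁻¹·m·s².
  Combining: kat·lx·J·Pa⁻¹·m⁻³ = (s⁻¹·mol) · (m⁻²·cd) · (kg·m²·s⁻²) · (kg⁻¹·m·s²) · m⁻³ = m⁻²·s⁻¹·mol·cd.
Both reduce to m⁻²·s⁻¹·mol·cd.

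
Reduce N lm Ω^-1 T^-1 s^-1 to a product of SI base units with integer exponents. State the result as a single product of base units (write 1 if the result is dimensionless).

kg⁻¹·m⁻¹·s²·A³·cd

N = kg·m/s² = kg·m·s⁻² (force = mass × acceleration).
lm = cd·sr = cd (luminous flux; sr is dimensionless).
Ω = V/A (resistance = voltage per current),
    = kg·m²·s⁻³·A⁻².
So Ω⁻¹ = kg⁻¹·m⁻²·s³·A².
T = Wb/m² (flux density = flux per area),
    = kg·s⁻²·A⁻¹.
So T⁻¹ = kg⁻¹·s²·A.
Combining: N·lm·Ω⁻¹·T⁻¹·s⁻¹ = (kg·m·s⁻²) · cd · (kg⁻¹·m⁻²·s³·A²) · (kg⁻¹·s²·A) · s⁻¹ = kg⁻¹·m⁻¹·s²·A³·cd.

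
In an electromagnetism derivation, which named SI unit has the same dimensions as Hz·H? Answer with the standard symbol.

Hz = 1/s = s⁻¹ (frequency is cycles per second).
H = Wb/A (inductance = flux per current),
    = kg·m²·s⁻²·A⁻².
Combining: Hz·H = s⁻¹ · (kg·m²·s⁻²·A⁻²) = kg·m²·s⁻³·A⁻².
kg·m²·s⁻³·A⁻² is the base-SI form of the ohm.

Ω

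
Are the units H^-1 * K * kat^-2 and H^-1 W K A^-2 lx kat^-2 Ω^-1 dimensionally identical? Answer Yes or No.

No

Left side:
  H = kg·m²·s⁻²·A⁻².
  So H⁻¹ = kg⁻¹·m⁻²·s²·A².
  kat = s⁻¹·mol.
  So kat⁻² = s²·mol⁻².
  Combining: H⁻¹·K·kat⁻² = (kg⁻¹·m⁻²·s²·A²) · K · (s²·mol⁻²) = kg⁻¹·m⁻²·s⁴·A²·K·mol⁻².
Right side:
  H = kg·m²·s⁻²·A⁻².
  So H⁻¹ = kg⁻¹·m⁻²·s²·A².
  W = kg·m²·s⁻³.
  lx = m⁻²·cd.
  kat = s⁻¹·mol.
  So kat⁻² = s²·mol⁻².
  Ω = kg·m²·s⁻³·A⁻².
  So Ω⁻¹ = kg⁻¹·m⁻²·s³·A².
  Combining: H⁻¹·W·K·A⁻²·lx·kat⁻²·Ω⁻¹ = (kg⁻¹·m⁻²·s²·A²) · (kg·m²·s⁻³) · K · A⁻² · (m⁻²·cd) · (s²·mol⁻²) · (kg⁻¹·m⁻²·s³·A²) = kg⁻¹·m⁻⁴·s⁴·A²·K·mol⁻²·cd.
Left is kg⁻¹·m⁻²·s⁴·A²·K·mol⁻²; right is kg⁻¹·m⁻⁴·s⁴·A²·K·mol⁻²·cd — different.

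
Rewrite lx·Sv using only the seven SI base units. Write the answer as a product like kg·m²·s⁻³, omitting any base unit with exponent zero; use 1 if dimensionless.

lx = m⁻²·cd.
Sv = m²·s⁻².
Combining: lx·Sv = (m⁻²·cd) · (m²·s⁻²) = s⁻²·cd.

s⁻²·cd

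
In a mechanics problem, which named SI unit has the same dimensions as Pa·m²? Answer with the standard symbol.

Pa = kg·m⁻¹·s⁻².
Combining: Pa·m² = (kg·m⁻¹·s⁻²) · m² = kg·m·s⁻².
kg·m·s⁻² is the base-SI form of the newton.

N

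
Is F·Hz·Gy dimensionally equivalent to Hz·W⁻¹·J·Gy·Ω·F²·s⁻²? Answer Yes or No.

Yes

Left side:
  F = C/V (capacitance = charge per voltage),
      = A·s/(kg·m²·s⁻³·A⁻¹) (substituting C and V),
      = kg⁻¹·m⁻²·s⁴·A².
  Hz = 1/s = s⁻¹ (frequency is cycles per second).
  Gy = J/kg (absorbed dose = energy per mass),
      = m²·s⁻².
  Combining: F·Hz·Gy = (kg⁻¹·m⁻²·s⁴·A²) · s⁻¹ · (m²·s⁻²) = kg⁻¹·s·A².
Right side:
  Hz = s⁻¹.
  W = kg·m²·s⁻³.
  So W⁻¹ = kg⁻¹·m⁻²·s³.
  J = kg·m²·s⁻².
  Gy = m²·s⁻².
  Ω = kg·m²·s⁻³·A⁻².
  F = kg⁻¹·m⁻²·s⁴·A².
  So F² = kg⁻²·m⁻⁴·s⁸·A⁴.
  Combining: Hz·W⁻¹·J·Gy·Ω·F²·s⁻² = s⁻¹ · (kg⁻¹·m⁻²·s³) · (kg·m²·s⁻²) · (m²·s⁻²) · (kg·m²·s⁻³·A⁻²) · (kg⁻²·m⁻⁴·s⁸·A⁴) · s⁻² = kg⁻¹·s·A².
Both reduce to kg⁻¹·s·A².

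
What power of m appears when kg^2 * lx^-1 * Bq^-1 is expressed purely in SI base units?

2

lx = lm/m² (illuminance = luminous flux per area),
    = m⁻²·cd.
So lx⁻¹ = m²·cd⁻¹.
Bq = 1/s = s⁻¹ (activity is decays per second).
So Bq⁻¹ = s.
Combining: kg²·lx⁻¹·Bq⁻¹ = kg² · (m²·cd⁻¹) · s = kg²·m²·s·cd⁻¹.
The exponent of m is 2.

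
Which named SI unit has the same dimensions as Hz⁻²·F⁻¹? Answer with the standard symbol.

Hz = 1/s = s⁻¹ (frequency is cycles per second).
So Hz⁻² = s².
F = C/V (capacitance = charge per voltage),
    = A·s/(kg·m²·s⁻³·A⁻¹) (substituting C and V),
    = kg⁻¹·m⁻²·s⁴·A².
So F⁻¹ = kg·m²·s⁻⁴·A⁻².
Combining: Hz⁻²·F⁻¹ = s² · (kg·m²·s⁻⁴·A⁻²) = kg·m²·s⁻²·A⁻².
kg·m²·s⁻²·A⁻² is the base-SI form of the henry.

H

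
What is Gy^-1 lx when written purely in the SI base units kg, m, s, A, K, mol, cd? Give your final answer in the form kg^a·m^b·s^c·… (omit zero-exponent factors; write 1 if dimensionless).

m⁻⁴·s²·cd

Gy = J/kg (absorbed dose = energy per mass),
    = m²·s⁻².
So Gy⁻¹ = m⁻²·s².
lx = lm/m² (illuminance = luminous flux per area),
    = m⁻²·cd.
Combining: Gy⁻¹·lx = (m⁻²·s²) · (m⁻²·cd) = m⁻⁴·s²·cd.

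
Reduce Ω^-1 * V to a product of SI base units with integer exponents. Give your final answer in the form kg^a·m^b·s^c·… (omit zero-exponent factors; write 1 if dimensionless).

Ω = V/A (resistance = voltage per current),
    = kg·m²·s⁻³·A⁻².
So Ω⁻¹ = kg⁻¹·m⁻²·s³·A².
V = W/A (potential = power per current),
    = kg·m²·s⁻³·A⁻¹.
Combining: Ω⁻¹·V = (kg⁻¹·m⁻²·s³·A²) · (kg·m²·s⁻³·A⁻¹) = A.

A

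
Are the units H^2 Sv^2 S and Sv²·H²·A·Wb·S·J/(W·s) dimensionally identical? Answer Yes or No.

No

Left side:
  H = Wb/A (inductance = flux per current),
      = kg·m²·s⁻²·A⁻².
  So H² = kg²·m⁴·s⁻⁴·A⁻⁴.
  Sv = J/kg (equivalent dose = energy per mass),
      = m²·s⁻².
  So Sv² = m⁴·s⁻⁴.
  S = 1/Ω (conductance is reciprocal resistance),
      = kg⁻¹·m⁻²·s³·A².
  Combining: H²·Sv²·S = (kg²·m⁴·s⁻⁴·A⁻⁴) · (m⁴·s⁻⁴) · (kg⁻¹·m⁻²·s³·A²) = kg·m⁶·s⁻⁵·A⁻².
Right side:
  Sv = J/kg (equivalent dose = energy per mass),
      = m²·s⁻².
  So Sv² = m⁴·s⁻⁴.
  W = J/s (power = energy per time),
      = kg·m²·s⁻³.
  So W⁻¹ = kg⁻¹·m⁻²·s³.
  H = Wb/A (inductance = flux per current),
      = kg·m²·s⁻²·A⁻².
  So H² = kg²·m⁴·s⁻⁴·A⁻⁴.
  Wb = V·s (flux: a volt is a weber per second),
      = kg·m²·s⁻²·A⁻¹.
  S = 1/Ω (conductance is reciprocal resistance),
      = kg⁻¹·m⁻²·s³·A².
  J = N·m (work = force × distance),
      = kg·m²·s⁻².
  Combining: Sv²·W⁻¹·H²·A·Wb·S·s⁻¹·J = (m⁴·s⁻⁴) · (kg⁻¹·m⁻²·s³) · (kg²·m⁴·s⁻⁴·A⁻⁴) · A · (kg·m²·s⁻²·A⁻¹) · (kg⁻¹·m⁻²·s³·A²) · s⁻¹ · (kg·m²·s⁻²) = kg²·m⁸·s⁻⁷·A⁻².
Left is kg·m⁶·s⁻⁵·A⁻²; right is kg²·m⁸·s⁻⁷·A⁻² — different.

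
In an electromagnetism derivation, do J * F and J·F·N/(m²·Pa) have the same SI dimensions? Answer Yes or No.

Yes

Left side:
  J = N·m (work = force × distance),
      = kg·m²·s⁻².
  F = C/V (capacitance = charge per voltage),
      = A·s/(kg·m²·s⁻³·A⁻¹) (substituting C and V),
      = kg⁻¹·m⁻²·s⁴·A².
  Combining: J·F = (kg·m²·s⁻²) · (kg⁻¹·m⁻²·s⁴·A²) = s²·A².
Right side:
  Pa = kg·m⁻¹·s⁻².
  So Pa⁻¹ = kg⁻¹·m·s².
  J = kg·m²·s⁻².
  F = kg⁻¹·m⁻²·s⁴·A².
  N = kg·m·s⁻².
  Combining: m⁻²·Pa⁻¹·J·F·N = m⁻² · (kg⁻¹·m·s²) · (kg·m²·s⁻²) · (kg⁻¹·m⁻²·s⁴·A²) · (kg·m·s⁻²) = s²·A².
Both reduce to s²·A².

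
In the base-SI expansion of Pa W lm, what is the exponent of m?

Pa = N/m² (pressure = force per area),
    = kg·m⁻¹·s⁻².
W = J/s (power = energy per time),
    = kg·m²·s⁻³.
lm = cd·sr = cd (luminous flux; sr is dimensionless).
Combining: Pa·W·lm = (kg·m⁻¹·s⁻²) · (kg·m²·s⁻³) · cd = kg²·m·s⁻⁵·cd.
The exponent of m is 1.

1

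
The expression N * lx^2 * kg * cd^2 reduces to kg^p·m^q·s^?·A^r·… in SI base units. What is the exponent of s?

-2

N = kg·m·s⁻².
lx = m⁻²·cd.
So lx² = m⁻⁴·cd².
Combining: N·lx²·kg·cd² = (kg·m·s⁻²) · (m⁻⁴·cd²) · kg · cd² = kg²·m⁻³·s⁻²·cd⁴.
The exponent of s is -2.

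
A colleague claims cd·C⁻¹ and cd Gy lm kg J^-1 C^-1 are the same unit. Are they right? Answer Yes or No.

Left side:
  C = A·s = s·A (charge = current × time).
  So C⁻¹ = s⁻¹·A⁻¹.
  Combining: cd·C⁻¹ = cd · (s⁻¹·A⁻¹) = s⁻¹·A⁻¹·cd.
Right side:
  Gy = J/kg (absorbed dose = energy per mass),
      = m²·s⁻².
  lm = cd·sr = cd (luminous flux; sr is dimensionless).
  J = N·m (work = force × distance),
      = kg·m²·s⁻².
  So J⁻¹ = kg⁻¹·m⁻²·s².
  C = A·s = s·A (charge = current × time).
  So C⁻¹ = s⁻¹·A⁻¹.
  Combining: cd·Gy·lm·kg·J⁻¹·C⁻¹ = cd · (m²·s⁻²) · cd · kg · (kg⁻¹·m⁻²·s²) · (s⁻¹·A⁻¹) = s⁻¹·A⁻¹·cd².
Left is s⁻¹·A⁻¹·cd; right is s⁻¹·A⁻¹·cd² — different.

No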